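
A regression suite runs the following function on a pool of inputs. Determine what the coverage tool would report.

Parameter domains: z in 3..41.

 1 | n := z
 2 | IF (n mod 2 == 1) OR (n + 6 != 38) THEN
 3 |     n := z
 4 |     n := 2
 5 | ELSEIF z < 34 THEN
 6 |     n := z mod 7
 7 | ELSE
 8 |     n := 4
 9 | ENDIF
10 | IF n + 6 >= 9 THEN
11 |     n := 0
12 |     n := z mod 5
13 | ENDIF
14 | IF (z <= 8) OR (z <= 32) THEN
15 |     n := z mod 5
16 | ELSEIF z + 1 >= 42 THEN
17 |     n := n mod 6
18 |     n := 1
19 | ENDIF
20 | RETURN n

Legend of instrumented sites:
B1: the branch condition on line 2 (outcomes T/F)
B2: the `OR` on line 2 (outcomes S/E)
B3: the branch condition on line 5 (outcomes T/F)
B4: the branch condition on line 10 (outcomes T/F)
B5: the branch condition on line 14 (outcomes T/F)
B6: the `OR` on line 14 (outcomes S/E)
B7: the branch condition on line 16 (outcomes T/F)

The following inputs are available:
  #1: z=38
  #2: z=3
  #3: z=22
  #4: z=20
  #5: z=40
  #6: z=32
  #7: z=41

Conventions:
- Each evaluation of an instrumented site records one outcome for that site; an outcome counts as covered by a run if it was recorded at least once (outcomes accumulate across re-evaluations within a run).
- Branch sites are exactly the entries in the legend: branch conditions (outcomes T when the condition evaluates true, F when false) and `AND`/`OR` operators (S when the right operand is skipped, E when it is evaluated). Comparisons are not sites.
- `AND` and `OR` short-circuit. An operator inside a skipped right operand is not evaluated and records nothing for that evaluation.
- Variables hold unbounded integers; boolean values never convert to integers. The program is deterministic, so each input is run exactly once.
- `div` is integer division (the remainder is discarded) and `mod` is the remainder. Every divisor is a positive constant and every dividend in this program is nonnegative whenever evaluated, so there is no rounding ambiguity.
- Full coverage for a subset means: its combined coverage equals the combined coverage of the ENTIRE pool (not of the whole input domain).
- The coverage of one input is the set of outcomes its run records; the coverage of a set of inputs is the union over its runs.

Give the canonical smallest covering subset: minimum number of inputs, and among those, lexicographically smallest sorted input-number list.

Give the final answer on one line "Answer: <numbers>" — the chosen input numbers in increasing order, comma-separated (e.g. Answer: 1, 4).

run #1 (z=38) runs B2->E, B1->T, B4->F, B6->E, B5->F, B7->F; records B1=T, B2=E, B4=F, B5=F, B6=E, B7=F
run #2 (z=3) runs B2->S, B1->T, B4->F, B6->S, B5->T; records B1=T, B2=S, B4=F, B5=T, B6=S
run #3 (z=22) runs B2->E, B1->T, B4->F, B6->E, B5->T; records B1=T, B2=E, B4=F, B5=T, B6=E
run #4 (z=20) runs B2->E, B1->T, B4->F, B6->E, B5->T; records B1=T, B2=E, B4=F, B5=T, B6=E
run #5 (z=40) runs B2->E, B1->T, B4->F, B6->E, B5->F, B7->F; records B1=T, B2=E, B4=F, B5=F, B6=E, B7=F
run #6 (z=32) runs B2->E, B1->F, B3->T, B4->T, B6->E, B5->T; records B1=F, B2=E, B3=T, B4=T, B5=T, B6=E
run #7 (z=41) runs B2->S, B1->T, B4->F, B6->E, B5->F, B7->T; records B1=T, B2=S, B4=F, B5=F, B6=E, B7=T
the full pool covers 13 outcomes: B1=T, B1=F, B2=S, B2=E, B3=T, B4=T, B4=F, B5=T, B5=F, B6=S, B6=E, B7=T, B7=F
no size-1 subset reaches all 13 outcomes (best union: 6/13)
no size-2 subset reaches all 13 outcomes (best union: 11/13)
no size-3 subset reaches all 13 outcomes (best union: 12/13)
at size 4, {1, 2, 6, 7} reaches all 13 outcomes; every lexicographically earlier size-4 subset fails

Answer: 1, 2, 6, 7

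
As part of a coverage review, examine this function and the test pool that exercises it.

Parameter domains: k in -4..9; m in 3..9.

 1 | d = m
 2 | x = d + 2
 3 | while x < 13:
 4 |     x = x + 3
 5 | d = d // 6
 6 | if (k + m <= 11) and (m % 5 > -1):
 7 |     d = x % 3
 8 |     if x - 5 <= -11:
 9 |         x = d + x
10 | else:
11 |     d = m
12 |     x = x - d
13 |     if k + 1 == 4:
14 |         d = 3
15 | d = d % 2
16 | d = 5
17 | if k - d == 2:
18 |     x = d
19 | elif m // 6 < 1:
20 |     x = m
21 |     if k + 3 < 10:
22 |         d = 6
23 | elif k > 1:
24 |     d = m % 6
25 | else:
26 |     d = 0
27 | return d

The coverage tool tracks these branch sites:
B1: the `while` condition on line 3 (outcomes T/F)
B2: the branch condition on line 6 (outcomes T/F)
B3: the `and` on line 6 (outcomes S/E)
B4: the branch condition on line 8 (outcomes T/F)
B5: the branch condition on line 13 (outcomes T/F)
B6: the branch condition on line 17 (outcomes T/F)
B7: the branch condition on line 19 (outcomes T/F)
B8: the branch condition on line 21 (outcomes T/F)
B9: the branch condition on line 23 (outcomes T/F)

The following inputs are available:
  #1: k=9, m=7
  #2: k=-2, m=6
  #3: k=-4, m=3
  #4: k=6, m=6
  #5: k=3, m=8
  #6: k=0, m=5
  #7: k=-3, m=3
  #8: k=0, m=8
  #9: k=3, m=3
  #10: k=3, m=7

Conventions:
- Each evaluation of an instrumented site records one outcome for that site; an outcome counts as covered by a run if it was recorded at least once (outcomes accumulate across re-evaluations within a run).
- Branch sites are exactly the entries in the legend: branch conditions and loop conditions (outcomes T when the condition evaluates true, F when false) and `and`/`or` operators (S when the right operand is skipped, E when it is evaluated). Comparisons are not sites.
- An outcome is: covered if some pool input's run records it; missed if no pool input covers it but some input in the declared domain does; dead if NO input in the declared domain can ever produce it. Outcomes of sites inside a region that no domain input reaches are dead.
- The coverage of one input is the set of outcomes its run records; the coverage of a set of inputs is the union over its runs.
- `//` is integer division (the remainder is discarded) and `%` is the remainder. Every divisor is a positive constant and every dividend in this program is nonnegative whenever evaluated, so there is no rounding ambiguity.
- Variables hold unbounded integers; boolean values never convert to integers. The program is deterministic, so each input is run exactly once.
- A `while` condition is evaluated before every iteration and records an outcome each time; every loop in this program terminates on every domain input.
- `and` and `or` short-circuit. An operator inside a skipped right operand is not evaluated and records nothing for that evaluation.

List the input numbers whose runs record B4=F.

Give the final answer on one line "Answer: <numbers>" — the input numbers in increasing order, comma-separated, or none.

input #1 (k=9, m=7): does not produce B4=F
input #2 (k=-2, m=6): produces B4=F
input #3 (k=-4, m=3): produces B4=F
input #4 (k=6, m=6): does not produce B4=F
input #5 (k=3, m=8): produces B4=F
input #6 (k=0, m=5): produces B4=F
input #7 (k=-3, m=3): produces B4=F
input #8 (k=0, m=8): produces B4=F
input #9 (k=3, m=3): produces B4=F
input #10 (k=3, m=7): produces B4=F

Answer: 2, 3, 5, 6, 7, 8, 9, 10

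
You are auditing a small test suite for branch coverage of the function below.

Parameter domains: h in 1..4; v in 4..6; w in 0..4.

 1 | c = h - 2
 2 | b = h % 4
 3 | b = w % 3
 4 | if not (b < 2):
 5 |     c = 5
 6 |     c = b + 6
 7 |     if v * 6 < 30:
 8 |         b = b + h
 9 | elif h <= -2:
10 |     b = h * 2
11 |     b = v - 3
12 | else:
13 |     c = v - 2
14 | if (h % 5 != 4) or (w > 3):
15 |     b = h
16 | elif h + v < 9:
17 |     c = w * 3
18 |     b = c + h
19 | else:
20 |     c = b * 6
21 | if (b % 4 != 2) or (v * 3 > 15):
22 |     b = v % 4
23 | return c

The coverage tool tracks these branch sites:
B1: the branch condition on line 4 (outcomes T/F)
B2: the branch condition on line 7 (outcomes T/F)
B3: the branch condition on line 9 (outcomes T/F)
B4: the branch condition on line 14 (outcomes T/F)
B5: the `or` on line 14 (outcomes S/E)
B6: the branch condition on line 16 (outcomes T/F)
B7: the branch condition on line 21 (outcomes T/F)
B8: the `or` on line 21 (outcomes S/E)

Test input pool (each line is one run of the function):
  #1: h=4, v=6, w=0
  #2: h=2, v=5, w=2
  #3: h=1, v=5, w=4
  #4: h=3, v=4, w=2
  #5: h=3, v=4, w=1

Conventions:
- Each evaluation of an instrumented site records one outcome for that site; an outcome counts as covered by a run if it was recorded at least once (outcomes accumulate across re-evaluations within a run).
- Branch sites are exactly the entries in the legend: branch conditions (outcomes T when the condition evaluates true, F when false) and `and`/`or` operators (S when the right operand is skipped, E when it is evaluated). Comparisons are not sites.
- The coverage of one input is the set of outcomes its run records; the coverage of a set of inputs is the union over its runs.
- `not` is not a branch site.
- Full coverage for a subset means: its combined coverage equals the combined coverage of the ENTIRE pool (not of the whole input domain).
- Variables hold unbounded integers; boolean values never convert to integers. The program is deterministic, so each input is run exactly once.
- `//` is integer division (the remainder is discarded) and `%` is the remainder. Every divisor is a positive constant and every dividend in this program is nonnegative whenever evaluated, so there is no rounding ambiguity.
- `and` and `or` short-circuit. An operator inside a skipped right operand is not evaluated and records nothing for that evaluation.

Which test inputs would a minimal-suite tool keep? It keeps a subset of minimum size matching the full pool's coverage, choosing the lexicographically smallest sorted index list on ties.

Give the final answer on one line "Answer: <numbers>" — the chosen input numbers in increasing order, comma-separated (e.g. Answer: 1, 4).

input #1 (h=4, v=6, w=0): covers B1=F, B3=F, B4=F, B5=E, B6=F, B7=T, B8=S
input #2 (h=2, v=5, w=2): covers B1=T, B2=F, B4=T, B5=S, B7=F, B8=E
input #3 (h=1, v=5, w=4): covers B1=F, B3=F, B4=T, B5=S, B7=T, B8=S
input #4 (h=3, v=4, w=2): covers B1=T, B2=T, B4=T, B5=S, B7=T, B8=S
input #5 (h=3, v=4, w=1): covers B1=F, B3=F, B4=T, B5=S, B7=T, B8=S
union over all inputs: B1=T, B1=F, B2=T, B2=F, B3=F, B4=T, B4=F, B5=S, B5=E, B6=F, B7=T, B7=F, B8=S, B8=E (14 outcomes)
every size-1 subset falls short of the 14 outcomes (best: 7/14)
every size-2 subset falls short of the 14 outcomes (best: 13/14)
at size 3, {1, 2, 4} reaches all 14 outcomes; every lexicographically earlier size-3 subset fails

Answer: 1, 2, 4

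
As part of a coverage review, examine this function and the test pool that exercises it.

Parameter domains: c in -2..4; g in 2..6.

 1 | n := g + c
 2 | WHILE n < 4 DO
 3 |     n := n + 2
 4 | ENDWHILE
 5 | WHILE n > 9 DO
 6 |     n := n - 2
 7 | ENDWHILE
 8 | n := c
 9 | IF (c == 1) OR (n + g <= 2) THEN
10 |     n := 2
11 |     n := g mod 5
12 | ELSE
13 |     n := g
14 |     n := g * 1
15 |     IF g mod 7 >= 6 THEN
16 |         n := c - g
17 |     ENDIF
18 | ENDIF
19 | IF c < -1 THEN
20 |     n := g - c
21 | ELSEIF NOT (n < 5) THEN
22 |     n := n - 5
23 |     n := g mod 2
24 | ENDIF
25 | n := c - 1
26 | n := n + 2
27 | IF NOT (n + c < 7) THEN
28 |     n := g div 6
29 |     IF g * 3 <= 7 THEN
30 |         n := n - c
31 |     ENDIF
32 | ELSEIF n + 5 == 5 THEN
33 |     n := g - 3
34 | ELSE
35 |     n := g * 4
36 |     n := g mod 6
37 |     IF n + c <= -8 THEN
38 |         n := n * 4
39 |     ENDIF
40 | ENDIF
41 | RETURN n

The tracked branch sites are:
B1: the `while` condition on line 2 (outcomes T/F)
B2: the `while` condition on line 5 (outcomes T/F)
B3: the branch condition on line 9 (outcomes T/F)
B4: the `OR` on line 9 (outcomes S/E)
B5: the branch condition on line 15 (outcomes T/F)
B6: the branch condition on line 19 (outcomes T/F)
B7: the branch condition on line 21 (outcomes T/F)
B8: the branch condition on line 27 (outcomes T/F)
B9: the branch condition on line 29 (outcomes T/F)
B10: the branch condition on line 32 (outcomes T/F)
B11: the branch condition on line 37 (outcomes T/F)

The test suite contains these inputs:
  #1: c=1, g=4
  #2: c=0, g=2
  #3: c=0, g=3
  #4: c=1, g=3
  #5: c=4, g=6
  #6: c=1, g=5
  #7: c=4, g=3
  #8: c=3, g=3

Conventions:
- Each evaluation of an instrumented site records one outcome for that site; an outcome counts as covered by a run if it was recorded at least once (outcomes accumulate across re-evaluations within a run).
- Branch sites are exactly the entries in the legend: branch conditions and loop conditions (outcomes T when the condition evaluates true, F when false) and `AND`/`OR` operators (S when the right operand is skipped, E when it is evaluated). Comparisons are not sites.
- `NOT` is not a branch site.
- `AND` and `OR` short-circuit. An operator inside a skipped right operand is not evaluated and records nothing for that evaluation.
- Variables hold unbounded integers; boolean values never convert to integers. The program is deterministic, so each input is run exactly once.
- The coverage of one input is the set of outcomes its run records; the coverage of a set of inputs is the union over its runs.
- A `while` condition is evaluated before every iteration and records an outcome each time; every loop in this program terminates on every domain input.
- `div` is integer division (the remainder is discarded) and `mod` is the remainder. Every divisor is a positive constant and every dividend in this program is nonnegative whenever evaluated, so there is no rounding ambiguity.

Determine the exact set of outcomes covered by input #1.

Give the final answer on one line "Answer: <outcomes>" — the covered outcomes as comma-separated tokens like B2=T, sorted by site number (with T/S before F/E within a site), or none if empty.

Event log for input #1 (c=1, g=4):
  B1->F, B2->F, B4->S, B3->T, B6->F, B7->F, B8->F, B10->F, B11->F
deduplicating events, the covered set is: B1=F, B2=F, B3=T, B4=S, B6=F, B7=F, B8=F, B10=F, B11=F

Answer: B1=F, B2=F, B3=T, B4=S, B6=F, B7=F, B8=F, B10=F, B11=F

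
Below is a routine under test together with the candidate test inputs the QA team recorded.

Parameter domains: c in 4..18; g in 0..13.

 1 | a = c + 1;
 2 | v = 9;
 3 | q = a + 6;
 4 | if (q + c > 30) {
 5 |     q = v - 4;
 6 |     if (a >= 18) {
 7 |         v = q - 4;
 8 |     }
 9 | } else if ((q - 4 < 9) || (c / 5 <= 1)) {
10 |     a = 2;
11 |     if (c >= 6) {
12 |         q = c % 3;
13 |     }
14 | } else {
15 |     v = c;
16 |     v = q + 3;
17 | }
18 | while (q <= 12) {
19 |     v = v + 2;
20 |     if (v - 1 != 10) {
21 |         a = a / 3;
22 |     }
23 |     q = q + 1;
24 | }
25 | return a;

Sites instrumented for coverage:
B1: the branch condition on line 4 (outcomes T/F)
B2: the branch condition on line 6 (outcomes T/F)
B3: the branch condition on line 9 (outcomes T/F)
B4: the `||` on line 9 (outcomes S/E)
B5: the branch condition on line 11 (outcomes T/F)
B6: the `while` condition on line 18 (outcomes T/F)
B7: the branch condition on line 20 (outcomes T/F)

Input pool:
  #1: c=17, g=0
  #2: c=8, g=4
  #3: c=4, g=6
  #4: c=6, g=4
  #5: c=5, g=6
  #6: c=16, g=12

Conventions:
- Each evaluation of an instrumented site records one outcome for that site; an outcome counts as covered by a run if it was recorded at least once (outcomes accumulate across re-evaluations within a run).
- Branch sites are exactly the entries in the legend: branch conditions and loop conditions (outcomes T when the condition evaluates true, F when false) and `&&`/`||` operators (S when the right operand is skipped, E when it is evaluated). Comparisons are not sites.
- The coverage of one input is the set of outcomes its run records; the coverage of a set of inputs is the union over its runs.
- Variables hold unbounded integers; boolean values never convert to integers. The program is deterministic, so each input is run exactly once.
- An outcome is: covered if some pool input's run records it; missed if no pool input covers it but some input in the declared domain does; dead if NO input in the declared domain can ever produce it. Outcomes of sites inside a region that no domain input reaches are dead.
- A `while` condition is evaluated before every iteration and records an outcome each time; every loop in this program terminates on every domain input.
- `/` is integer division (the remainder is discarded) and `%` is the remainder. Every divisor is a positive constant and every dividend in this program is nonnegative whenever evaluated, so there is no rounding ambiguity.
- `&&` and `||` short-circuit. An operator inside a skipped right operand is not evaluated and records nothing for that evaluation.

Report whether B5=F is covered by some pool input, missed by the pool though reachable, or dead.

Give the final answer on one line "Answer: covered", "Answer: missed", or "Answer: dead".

B5=F is recorded by pool input(s) 3, 5 -> covered

Answer: covered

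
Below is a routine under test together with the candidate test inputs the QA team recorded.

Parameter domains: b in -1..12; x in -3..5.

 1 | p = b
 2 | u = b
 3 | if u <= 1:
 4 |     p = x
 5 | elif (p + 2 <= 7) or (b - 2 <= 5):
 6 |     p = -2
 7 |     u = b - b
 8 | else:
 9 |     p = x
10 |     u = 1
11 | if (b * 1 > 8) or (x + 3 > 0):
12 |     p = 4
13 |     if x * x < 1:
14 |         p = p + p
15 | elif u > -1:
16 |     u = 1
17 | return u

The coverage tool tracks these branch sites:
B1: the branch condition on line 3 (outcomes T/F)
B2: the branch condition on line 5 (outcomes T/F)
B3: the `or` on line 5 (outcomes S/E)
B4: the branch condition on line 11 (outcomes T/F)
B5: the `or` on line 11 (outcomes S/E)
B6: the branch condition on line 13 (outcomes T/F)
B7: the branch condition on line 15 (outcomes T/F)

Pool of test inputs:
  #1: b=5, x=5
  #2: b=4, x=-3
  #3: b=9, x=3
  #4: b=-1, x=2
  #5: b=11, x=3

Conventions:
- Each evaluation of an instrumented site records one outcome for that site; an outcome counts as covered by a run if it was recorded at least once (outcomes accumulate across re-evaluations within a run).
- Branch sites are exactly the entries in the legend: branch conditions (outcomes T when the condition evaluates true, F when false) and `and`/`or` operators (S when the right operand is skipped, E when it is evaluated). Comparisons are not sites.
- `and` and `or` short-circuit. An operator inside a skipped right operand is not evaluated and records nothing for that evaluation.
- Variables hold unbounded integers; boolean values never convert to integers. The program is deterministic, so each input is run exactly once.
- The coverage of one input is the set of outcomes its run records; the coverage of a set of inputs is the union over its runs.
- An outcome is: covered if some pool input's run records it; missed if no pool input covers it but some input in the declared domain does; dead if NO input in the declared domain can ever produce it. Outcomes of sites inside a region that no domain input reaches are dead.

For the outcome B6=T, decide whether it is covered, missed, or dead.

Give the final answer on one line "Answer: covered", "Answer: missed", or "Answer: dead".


no pool input records B6=T
but domain input (b=-1, x=0) does record it -> reachable, so missed
Answer: missed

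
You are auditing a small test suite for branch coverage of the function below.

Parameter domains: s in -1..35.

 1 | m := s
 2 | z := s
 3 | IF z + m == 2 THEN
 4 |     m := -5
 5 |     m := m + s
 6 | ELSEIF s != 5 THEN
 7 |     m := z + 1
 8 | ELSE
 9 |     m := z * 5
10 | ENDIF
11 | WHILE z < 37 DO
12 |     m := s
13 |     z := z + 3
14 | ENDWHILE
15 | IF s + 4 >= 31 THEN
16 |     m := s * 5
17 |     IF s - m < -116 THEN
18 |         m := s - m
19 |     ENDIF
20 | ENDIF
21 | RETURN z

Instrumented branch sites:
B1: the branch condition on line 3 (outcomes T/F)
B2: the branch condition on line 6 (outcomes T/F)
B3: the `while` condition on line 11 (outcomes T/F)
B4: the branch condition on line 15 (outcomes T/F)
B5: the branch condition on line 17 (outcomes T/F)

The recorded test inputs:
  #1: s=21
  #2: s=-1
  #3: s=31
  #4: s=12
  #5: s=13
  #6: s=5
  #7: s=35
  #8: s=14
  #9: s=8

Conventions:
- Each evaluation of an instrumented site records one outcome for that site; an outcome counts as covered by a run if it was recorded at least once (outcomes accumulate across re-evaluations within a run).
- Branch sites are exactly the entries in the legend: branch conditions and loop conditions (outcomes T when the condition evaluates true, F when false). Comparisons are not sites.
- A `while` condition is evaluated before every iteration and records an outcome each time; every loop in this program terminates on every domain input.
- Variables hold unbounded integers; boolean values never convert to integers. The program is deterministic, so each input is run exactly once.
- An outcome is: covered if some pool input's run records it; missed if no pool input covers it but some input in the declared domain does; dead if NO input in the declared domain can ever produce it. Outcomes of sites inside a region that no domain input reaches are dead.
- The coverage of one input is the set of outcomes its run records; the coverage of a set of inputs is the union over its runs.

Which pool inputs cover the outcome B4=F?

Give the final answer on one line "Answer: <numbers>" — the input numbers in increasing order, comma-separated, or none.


input #1 (s=21): records B4=F
input #2 (s=-1): records B4=F
input #3 (s=31): does not record B4=F
input #4 (s=12): records B4=F
input #5 (s=13): records B4=F
input #6 (s=5): records B4=F
input #7 (s=35): does not record B4=F
input #8 (s=14): records B4=F
input #9 (s=8): records B4=F
Answer: 1, 2, 4, 5, 6, 8, 9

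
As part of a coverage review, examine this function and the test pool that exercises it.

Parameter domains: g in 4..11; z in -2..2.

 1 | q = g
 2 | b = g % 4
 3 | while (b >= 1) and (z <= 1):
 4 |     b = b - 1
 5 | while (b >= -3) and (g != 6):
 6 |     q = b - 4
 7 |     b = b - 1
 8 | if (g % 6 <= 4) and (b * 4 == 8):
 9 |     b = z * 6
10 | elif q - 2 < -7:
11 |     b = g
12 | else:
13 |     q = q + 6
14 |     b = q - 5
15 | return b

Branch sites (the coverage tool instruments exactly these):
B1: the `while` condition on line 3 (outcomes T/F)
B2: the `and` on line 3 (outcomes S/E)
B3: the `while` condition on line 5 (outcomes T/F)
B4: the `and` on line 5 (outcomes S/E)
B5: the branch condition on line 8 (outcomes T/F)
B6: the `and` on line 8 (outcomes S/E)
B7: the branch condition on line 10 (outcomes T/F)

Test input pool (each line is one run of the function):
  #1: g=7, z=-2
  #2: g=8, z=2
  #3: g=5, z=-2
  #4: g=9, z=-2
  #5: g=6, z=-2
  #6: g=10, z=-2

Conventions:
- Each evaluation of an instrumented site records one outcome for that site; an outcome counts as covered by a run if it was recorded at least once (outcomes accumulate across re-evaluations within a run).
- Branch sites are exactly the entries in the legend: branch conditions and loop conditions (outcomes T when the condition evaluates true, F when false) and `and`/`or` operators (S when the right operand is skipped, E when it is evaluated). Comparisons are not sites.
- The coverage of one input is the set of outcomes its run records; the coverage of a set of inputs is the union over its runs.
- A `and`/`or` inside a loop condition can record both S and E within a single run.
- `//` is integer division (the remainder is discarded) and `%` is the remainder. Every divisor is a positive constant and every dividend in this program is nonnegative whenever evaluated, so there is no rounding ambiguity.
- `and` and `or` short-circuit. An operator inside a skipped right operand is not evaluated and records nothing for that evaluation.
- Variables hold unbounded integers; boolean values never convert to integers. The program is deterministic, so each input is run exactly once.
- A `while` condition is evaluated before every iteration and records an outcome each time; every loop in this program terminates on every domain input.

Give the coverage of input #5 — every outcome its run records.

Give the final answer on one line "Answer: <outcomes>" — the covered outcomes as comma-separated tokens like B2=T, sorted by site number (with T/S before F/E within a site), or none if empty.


Event log for input #5 (g=6, z=-2):
  B2->E, B1->T, B2->E, B1->T, B2->S, B1->F, B4->E, B3->F, B6->E, B5->F
  B7->F
distinct outcomes covered: B1=T, B1=F, B2=S, B2=E, B3=F, B4=E, B5=F, B6=E, B7=F
Answer: B1=T, B1=F, B2=S, B2=E, B3=F, B4=E, B5=F, B6=E, B7=F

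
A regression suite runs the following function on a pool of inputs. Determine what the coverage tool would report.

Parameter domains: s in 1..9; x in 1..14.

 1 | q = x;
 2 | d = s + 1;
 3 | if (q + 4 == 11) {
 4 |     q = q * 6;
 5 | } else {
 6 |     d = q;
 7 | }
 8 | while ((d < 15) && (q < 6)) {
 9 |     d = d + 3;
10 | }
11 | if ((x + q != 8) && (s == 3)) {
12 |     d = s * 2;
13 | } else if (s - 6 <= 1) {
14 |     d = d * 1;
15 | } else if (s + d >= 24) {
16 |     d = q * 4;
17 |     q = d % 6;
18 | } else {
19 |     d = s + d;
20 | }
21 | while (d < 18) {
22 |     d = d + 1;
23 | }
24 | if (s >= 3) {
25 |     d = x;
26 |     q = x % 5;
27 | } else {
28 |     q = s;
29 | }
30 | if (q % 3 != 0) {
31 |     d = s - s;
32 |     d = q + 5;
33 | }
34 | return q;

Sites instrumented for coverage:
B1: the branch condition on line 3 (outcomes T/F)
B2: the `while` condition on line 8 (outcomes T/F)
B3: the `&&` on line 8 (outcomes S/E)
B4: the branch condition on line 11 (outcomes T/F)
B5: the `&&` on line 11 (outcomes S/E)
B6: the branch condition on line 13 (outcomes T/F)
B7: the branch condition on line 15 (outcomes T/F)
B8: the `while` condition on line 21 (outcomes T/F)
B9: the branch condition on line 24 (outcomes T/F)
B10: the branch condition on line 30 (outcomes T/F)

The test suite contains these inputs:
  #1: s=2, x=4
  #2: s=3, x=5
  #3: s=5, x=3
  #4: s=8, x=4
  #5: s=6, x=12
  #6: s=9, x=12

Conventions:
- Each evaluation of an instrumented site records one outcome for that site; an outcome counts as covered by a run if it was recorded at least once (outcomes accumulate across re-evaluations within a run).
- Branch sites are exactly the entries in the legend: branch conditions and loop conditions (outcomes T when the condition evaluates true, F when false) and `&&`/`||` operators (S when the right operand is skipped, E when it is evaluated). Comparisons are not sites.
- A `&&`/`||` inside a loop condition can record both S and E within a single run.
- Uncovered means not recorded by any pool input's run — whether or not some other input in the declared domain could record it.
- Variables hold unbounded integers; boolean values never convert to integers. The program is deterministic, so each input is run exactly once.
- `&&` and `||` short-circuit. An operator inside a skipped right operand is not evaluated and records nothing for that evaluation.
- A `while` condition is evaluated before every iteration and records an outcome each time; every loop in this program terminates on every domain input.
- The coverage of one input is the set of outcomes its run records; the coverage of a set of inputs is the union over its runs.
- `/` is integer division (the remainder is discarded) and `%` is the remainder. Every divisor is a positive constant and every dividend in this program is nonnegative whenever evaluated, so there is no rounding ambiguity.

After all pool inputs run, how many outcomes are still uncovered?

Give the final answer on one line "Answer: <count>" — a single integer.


test 1 (s=2, x=4) hits B1=F, B2=T, B2=F, B3=S, B3=E, B4=F, B5=S, B6=T, B8=T, B8=F, B9=F, B10=T
test 2 (s=3, x=5) hits B1=F, B2=T, B2=F, B3=S, B3=E, B4=T, B5=E, B8=T, B8=F, B9=T, B10=F
test 3 (s=5, x=3) hits B1=F, B2=T, B2=F, B3=S, B3=E, B4=F, B5=E, B6=T, B8=T, B8=F, B9=T, B10=F
test 4 (s=8, x=4) hits B1=F, B2=T, B2=F, B3=S, B3=E, B4=F, B5=S, B6=F, B7=T, B8=T, B8=F, B9=T, B10=T
test 5 (s=6, x=12) hits B1=F, B2=F, B3=E, B4=F, B5=E, B6=T, B8=T, B8=F, B9=T, B10=T
test 6 (s=9, x=12) hits B1=F, B2=F, B3=E, B4=F, B5=E, B6=F, B7=F, B8=F, B9=T, B10=T
union over the pool: B1=F, B2=T, B2=F, B3=S, B3=E, B4=T, B4=F, B5=S, B5=E, B6=T, B6=F, B7=T, B7=F, B8=T, B8=F, B9=T, B9=F, B10=T, B10=F
uncovered (1 of 20): B1=T
Answer: 1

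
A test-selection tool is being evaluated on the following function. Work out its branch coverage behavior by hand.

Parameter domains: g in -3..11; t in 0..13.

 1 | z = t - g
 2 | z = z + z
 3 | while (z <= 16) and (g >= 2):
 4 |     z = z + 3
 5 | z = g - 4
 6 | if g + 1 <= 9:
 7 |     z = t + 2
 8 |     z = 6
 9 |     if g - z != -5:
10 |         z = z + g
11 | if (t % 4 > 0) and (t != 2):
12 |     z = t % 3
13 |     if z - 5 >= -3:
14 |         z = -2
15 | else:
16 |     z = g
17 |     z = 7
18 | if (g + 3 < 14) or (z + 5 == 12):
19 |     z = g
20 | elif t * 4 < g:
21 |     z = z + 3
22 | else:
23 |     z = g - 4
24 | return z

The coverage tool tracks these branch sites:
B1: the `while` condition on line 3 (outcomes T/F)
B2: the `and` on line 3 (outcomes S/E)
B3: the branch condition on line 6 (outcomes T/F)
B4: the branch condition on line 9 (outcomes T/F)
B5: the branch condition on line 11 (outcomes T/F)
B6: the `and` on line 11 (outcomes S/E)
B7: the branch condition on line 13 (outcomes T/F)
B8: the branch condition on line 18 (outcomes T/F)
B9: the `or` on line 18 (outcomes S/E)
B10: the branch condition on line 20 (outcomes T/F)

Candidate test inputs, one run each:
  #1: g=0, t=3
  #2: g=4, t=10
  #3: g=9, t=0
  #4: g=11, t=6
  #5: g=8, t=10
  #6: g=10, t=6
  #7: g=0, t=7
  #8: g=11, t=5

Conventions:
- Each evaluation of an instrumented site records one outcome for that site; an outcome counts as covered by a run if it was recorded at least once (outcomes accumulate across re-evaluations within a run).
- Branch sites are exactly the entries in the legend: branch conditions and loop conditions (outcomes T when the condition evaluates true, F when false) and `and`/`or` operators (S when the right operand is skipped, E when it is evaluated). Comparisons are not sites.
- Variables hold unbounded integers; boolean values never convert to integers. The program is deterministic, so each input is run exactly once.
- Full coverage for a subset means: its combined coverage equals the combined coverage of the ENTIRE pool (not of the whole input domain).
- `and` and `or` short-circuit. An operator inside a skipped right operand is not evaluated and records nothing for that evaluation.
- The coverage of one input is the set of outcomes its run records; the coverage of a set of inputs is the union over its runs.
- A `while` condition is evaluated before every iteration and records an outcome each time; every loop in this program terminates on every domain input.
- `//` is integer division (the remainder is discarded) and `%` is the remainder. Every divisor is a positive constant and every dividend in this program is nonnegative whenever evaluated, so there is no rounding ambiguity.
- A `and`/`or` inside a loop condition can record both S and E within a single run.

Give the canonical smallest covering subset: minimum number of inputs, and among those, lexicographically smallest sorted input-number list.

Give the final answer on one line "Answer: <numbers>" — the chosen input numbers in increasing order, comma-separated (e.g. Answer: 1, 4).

test 1 (g=0, t=3) fires B2->E, B1->F, B3->T, B4->T, B6->E, B5->T, B7->F, B9->S, B8->T; hits B1=F, B2=E, B3=T, B4=T, B5=T, B6=E, B7=F, B8=T, B9=S
test 2 (g=4, t=10) fires B2->E, B1->T, B2->E, B1->T, B2->S, B1->F, B3->T, B4->T, B6->E, B5->T, B7->F, B9->S, B8->T; hits B1=T, B1=F, B2=S, B2=E, B3=T, B4=T, B5=T, B6=E, B7=F, B8=T, B9=S
test 3 (g=9, t=0) fires B2->E, B1->T, B2->E, B1->T, B2->E, B1->T, B2->E, B1->T, B2->E, B1->T, B2->E, B1->T, B2->E, B1->T, ...; hits B1=T, B1=F, B2=S, B2=E, B3=F, B5=F, B6=S, B8=T, B9=S
test 4 (g=11, t=6) fires B2->E, B1->T, B2->E, B1->T, B2->E, B1->T, B2->E, B1->T, B2->E, B1->T, B2->E, B1->T, B2->E, B1->T, ...; hits B1=T, B1=F, B2=S, B2=E, B3=F, B5=T, B6=E, B7=F, B8=F, B9=E, B10=F
test 5 (g=8, t=10) fires B2->E, B1->T, B2->E, B1->T, B2->E, B1->T, B2->E, B1->T, B2->E, B1->T, B2->S, B1->F, B3->T, B4->T, ...; hits B1=T, B1=F, B2=S, B2=E, B3=T, B4=T, B5=T, B6=E, B7=F, B8=T, B9=S
test 6 (g=10, t=6) fires B2->E, B1->T, B2->E, B1->T, B2->E, B1->T, B2->E, B1->T, B2->E, B1->T, B2->E, B1->T, B2->E, B1->T, ...; hits B1=T, B1=F, B2=S, B2=E, B3=F, B5=T, B6=E, B7=F, B8=T, B9=S
test 7 (g=0, t=7) fires B2->E, B1->F, B3->T, B4->T, B6->E, B5->T, B7->F, B9->S, B8->T; hits B1=F, B2=E, B3=T, B4=T, B5=T, B6=E, B7=F, B8=T, B9=S
test 8 (g=11, t=5) fires B2->E, B1->T, B2->E, B1->T, B2->E, B1->T, B2->E, B1->T, B2->E, B1->T, B2->E, B1->T, B2->E, B1->T, ...; hits B1=T, B1=F, B2=S, B2=E, B3=F, B5=T, B6=E, B7=T, B8=F, B9=E, B10=F
together the pool reaches 18 outcomes: B1=T, B1=F, B2=S, B2=E, B3=T, B3=F, B4=T, B5=T, B5=F, B6=S, B6=E, B7=T, B7=F, B8=T, B8=F, B9=S, B9=E, B10=F
no size-1 subset reaches all 18 outcomes (best union: 11/18)
no size-2 subset reaches all 18 outcomes (best union: 16/18)
the canonical winner is {1, 3, 8}: size 3, full 18-outcome coverage, earliest index list among size-3 covers

Answer: 1, 3, 8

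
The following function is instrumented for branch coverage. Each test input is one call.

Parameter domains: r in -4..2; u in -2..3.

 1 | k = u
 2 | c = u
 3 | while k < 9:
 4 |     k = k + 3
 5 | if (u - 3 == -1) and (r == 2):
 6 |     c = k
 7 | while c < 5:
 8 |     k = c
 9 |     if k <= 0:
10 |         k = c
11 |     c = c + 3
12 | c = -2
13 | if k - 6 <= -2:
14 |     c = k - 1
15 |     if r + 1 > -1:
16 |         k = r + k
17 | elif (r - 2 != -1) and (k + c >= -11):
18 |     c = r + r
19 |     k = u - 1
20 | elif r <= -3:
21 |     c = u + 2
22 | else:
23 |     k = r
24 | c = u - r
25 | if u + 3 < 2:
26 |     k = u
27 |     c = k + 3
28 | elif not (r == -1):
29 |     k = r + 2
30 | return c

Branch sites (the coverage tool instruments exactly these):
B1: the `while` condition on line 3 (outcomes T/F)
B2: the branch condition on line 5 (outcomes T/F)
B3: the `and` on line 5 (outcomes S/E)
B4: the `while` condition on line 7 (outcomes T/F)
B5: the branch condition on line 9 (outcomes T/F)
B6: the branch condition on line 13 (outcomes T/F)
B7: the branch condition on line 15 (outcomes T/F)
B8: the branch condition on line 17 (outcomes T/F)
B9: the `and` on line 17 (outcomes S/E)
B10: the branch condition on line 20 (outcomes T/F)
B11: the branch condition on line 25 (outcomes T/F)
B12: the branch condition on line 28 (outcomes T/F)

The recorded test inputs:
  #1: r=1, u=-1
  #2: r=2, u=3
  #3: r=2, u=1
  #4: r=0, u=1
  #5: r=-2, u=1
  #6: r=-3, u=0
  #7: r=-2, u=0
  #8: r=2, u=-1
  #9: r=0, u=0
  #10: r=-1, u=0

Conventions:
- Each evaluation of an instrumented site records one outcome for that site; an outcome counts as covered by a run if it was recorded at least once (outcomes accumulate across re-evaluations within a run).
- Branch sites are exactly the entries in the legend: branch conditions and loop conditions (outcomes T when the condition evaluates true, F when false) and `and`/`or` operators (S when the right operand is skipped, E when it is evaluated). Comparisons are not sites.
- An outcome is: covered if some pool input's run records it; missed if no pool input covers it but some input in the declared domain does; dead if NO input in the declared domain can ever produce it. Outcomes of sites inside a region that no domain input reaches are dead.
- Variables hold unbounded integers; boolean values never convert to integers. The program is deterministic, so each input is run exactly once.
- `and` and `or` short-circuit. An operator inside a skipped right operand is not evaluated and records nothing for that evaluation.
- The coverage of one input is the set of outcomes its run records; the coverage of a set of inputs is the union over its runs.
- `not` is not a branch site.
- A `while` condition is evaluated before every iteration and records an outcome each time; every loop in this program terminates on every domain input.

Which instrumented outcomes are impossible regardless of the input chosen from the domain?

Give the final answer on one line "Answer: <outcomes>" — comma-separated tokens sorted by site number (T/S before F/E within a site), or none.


checking every outcome against all 42 domain inputs:
  B8=F: no domain input ever produces it -> dead
  B9=S: no domain input ever produces it -> dead
  B10=T: no domain input ever produces it -> dead
  B10=F: no domain input ever produces it -> dead
  reachable outcomes have witnesses, e.g. B1=T (e.g. r=-4, u=-2), B1=F (e.g. r=-4, u=-2), B2=T (e.g. r=2, u=2), B2=F (e.g. r=-4, u=-2)
Answer: B8=F, B9=S, B10=T, B10=F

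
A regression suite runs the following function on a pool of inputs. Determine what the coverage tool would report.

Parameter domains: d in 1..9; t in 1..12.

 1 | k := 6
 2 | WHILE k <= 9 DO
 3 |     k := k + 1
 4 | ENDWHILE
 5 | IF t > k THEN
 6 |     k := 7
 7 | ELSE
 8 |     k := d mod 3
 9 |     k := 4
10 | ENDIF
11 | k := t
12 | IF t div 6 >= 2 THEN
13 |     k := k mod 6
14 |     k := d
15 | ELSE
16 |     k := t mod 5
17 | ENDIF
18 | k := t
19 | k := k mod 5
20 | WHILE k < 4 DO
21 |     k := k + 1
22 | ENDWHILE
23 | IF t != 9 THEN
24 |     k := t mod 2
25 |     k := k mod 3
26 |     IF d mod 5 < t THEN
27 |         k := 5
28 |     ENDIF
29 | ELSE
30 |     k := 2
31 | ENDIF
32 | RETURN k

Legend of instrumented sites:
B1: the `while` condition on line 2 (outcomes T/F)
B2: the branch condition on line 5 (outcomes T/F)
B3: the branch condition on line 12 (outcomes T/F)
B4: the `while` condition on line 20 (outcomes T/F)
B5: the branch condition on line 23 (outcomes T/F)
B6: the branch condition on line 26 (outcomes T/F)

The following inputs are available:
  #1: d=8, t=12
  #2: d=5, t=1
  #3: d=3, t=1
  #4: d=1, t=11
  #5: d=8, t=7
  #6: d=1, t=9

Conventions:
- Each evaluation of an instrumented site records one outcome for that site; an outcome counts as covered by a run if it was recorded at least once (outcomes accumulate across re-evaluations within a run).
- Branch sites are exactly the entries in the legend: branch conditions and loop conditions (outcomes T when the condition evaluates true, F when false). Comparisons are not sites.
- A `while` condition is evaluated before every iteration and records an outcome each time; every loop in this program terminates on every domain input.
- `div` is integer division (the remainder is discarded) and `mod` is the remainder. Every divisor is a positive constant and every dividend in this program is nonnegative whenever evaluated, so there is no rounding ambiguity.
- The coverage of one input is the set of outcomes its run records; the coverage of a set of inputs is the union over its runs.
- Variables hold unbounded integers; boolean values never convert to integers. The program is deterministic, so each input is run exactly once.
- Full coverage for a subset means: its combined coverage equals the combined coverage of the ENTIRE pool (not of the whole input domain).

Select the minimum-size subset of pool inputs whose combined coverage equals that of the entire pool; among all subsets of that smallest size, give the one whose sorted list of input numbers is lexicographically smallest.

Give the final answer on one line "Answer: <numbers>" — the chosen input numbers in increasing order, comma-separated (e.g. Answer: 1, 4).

test 1 (d=8, t=12) fires B1->T, B1->T, B1->T, B1->T, B1->F, B2->T, B3->T, B4->T, B4->T, B4->F, B5->T, B6->T; hits B1=T, B1=F, B2=T, B3=T, B4=T, B4=F, B5=T, B6=T
test 2 (d=5, t=1) fires B1->T, B1->T, B1->T, B1->T, B1->F, B2->F, B3->F, B4->T, B4->T, B4->T, B4->F, B5->T, B6->T; hits B1=T, B1=F, B2=F, B3=F, B4=T, B4=F, B5=T, B6=T
test 3 (d=3, t=1) fires B1->T, B1->T, B1->T, B1->T, B1->F, B2->F, B3->F, B4->T, B4->T, B4->T, B4->F, B5->T, B6->F; hits B1=T, B1=F, B2=F, B3=F, B4=T, B4=F, B5=T, B6=F
test 4 (d=1, t=11) fires B1->T, B1->T, B1->T, B1->T, B1->F, B2->T, B3->F, B4->T, B4->T, B4->T, B4->F, B5->T, B6->T; hits B1=T, B1=F, B2=T, B3=F, B4=T, B4=F, B5=T, B6=T
test 5 (d=8, t=7) fires B1->T, B1->T, B1->T, B1->T, B1->F, B2->F, B3->F, B4->T, B4->T, B4->F, B5->T, B6->T; hits B1=T, B1=F, B2=F, B3=F, B4=T, B4=F, B5=T, B6=T
test 6 (d=1, t=9) fires B1->T, B1->T, B1->T, B1->T, B1->F, B2->F, B3->F, B4->F, B5->F; hits B1=T, B1=F, B2=F, B3=F, B4=F, B5=F
union over all inputs: B1=T, B1=F, B2=T, B2=F, B3=T, B3=F, B4=T, B4=F, B5=T, B5=F, B6=T, B6=F (12 outcomes)
size 1 is not enough: best union over all size-1 subsets is 8/12
size 2 is not enough: best union over all size-2 subsets is 11/12
the canonical winner is {1, 3, 6}: size 3, full 12-outcome coverage, earliest index list among size-3 covers

Answer: 1, 3, 6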